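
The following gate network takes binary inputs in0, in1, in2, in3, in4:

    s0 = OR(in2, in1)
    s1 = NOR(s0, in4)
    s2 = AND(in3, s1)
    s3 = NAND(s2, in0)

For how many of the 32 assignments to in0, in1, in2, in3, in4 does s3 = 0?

s3 = NAND(s2, in0) must be 0, so both s2 = 1 and in0 = 1.
Enumerating the 32 input combinations, 1 give s3 = 0 and 31 give s3 = 1.

1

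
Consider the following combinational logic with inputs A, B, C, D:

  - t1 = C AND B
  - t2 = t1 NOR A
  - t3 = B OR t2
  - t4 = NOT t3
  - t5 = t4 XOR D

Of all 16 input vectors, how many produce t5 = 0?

t5 = t4 XOR D must be 0, so t4 and D are equal.
Enumerating the 16 input combinations, 8 give t5 = 0 and 8 give t5 = 1.

8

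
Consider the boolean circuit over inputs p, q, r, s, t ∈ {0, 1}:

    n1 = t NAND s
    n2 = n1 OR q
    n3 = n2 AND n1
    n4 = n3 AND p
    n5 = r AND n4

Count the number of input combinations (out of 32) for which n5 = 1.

6

n5 = r AND n4 must be 1, so both r = 1 and n4 = 1.
n4 = n3 AND p must be 1, so both n3 = 1 and p = 1.
Satisfying assignments:
  p=1, q=0, r=1, s=0, t=0
  p=1, q=0, r=1, s=0, t=1
  p=1, q=0, r=1, s=1, t=0
  p=1, q=1, r=1, s=0, t=0
  p=1, q=1, r=1, s=0, t=1
  p=1, q=1, r=1, s=1, t=0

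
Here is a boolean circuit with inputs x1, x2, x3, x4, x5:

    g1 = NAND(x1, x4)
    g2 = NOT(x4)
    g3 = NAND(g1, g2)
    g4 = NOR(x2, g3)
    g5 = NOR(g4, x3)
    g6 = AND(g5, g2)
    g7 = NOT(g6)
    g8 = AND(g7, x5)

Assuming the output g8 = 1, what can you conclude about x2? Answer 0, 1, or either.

either

Both values of x2 occur among assignments with g8 = 1:
  x2=0: x1=0, x2=0, x3=0, x4=0, x5=1
  x2=1: x1=0, x2=1, x3=0, x4=1, x5=1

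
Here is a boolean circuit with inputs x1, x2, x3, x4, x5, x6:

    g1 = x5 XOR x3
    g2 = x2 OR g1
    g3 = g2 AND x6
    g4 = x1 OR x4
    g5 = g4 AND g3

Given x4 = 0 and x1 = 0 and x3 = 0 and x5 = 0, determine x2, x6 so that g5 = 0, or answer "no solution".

x2=0 x6=0

g5 = g4 AND g3 must be 0, so at least one of g4, g3 is 0.
Check with x4 = 0 and x1 = 0 and x3 = 0 and x5 = 0 and x2=0, x6=0:
g1 = x5 XOR x3 = 0 XOR 0 = 0
g2 = x2 OR g1 = 0 OR 0 = 0
g3 = g2 AND x6 = 0 AND 0 = 0
g4 = x1 OR x4 = 0 OR 0 = 0
g5 = g4 AND g3 = 0 AND 0 = 0
So g5 = 0.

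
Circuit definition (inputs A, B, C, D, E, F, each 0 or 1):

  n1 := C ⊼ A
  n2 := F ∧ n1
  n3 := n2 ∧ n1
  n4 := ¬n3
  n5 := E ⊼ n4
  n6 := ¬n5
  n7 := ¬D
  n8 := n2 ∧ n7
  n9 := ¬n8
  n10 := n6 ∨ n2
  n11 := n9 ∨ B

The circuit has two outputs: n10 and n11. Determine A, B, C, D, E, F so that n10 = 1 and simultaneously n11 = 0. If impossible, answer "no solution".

A=0, B=0, C=0, D=0, E=1, F=1

Check with A=0, B=0, C=0, D=0, E=1, F=1:
n1 = C ⊼ A = 0 ⊼ 0 = 1
n2 = F ∧ n1 = 1 ∧ 1 = 1
n3 = n2 ∧ n1 = 1 ∧ 1 = 1
n4 = ¬n3 = ¬1 = 0
n5 = E ⊼ n4 = 1 ⊼ 0 = 1
n6 = ¬n5 = ¬1 = 0
n7 = ¬D = ¬0 = 1
n8 = n2 ∧ n7 = 1 ∧ 1 = 1
n9 = ¬n8 = ¬1 = 0
n10 = n6 ∨ n2 = 0 ∨ 1 = 1
n11 = n9 ∨ B = 0 ∨ 0 = 0
So n10 = 1 and n11 = 0.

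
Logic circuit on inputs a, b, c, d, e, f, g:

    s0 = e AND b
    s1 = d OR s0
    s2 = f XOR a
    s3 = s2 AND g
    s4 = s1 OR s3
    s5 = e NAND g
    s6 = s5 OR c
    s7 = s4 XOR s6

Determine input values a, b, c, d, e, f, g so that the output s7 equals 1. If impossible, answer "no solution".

s7 = s4 XOR s6 must be 1, so s4 and s6 differ.
Check with a=1, b=0, c=0, d=0, e=1, f=0, g=1:
s0 = e AND b = 1 AND 0 = 0
s1 = d OR s0 = 0 OR 0 = 0
s2 = f XOR a = 0 XOR 1 = 1
s3 = s2 AND g = 1 AND 1 = 1
s4 = s1 OR s3 = 0 OR 1 = 1
s5 = e NAND g = 1 NAND 1 = 0
s6 = s5 OR c = 0 OR 0 = 0
s7 = s4 XOR s6 = 1 XOR 0 = 1
So s7 = 1 as required.

a=1, b=0, c=0, d=0, e=1, f=0, g=1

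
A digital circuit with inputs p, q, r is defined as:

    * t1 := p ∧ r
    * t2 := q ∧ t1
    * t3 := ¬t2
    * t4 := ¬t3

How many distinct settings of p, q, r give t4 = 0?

t4 = ¬t3 must be 0, so t3 = 1.
Enumerating the 8 input combinations, 7 give t4 = 0 and 1 give t4 = 1.

7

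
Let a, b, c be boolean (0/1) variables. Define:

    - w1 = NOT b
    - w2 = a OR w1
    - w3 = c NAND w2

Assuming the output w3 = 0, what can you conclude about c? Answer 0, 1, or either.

w3 = c NAND w2 must be 0, so both c = 1 and w2 = 1.
w2 = a OR w1 must be 1, so at least one of a, w1 is 1.
Every assignment with w3 = 0 has c = 1; there are 3 such assignment(s).
  a=0, b=0, c=1
  a=1, b=0, c=1
  a=1, b=1, c=1

1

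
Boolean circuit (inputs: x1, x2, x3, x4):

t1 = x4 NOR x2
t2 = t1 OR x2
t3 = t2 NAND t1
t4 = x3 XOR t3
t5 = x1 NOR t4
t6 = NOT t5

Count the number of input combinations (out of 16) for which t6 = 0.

4

t6 = NOT t5 must be 0, so t5 = 1.
Satisfying assignments:
  x1=0, x2=0, x3=0, x4=0
  x1=0, x2=0, x3=1, x4=1
  x1=0, x2=1, x3=1, x4=0
  x1=0, x2=1, x3=1, x4=1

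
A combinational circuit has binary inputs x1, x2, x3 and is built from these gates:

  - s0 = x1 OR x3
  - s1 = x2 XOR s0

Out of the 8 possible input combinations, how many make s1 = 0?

s1 = x2 XOR s0 must be 0, so x2 and s0 are equal.
Satisfying assignments:
  x1=0, x2=0, x3=0
  x1=0, x2=1, x3=1
  x1=1, x2=1, x3=0
  x1=1, x2=1, x3=1

4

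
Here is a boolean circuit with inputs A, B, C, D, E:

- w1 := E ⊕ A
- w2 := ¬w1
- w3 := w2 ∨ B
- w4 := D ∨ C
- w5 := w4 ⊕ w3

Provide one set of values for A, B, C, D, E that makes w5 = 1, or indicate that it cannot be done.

A=1 B=0 C=1 D=1 E=0

w5 = w4 ⊕ w3 must be 1, so w4 and w3 differ.
Check with A=1 B=0 C=1 D=1 E=0:
w1 = E ⊕ A = 0 ⊕ 1 = 1
w2 = ¬w1 = ¬1 = 0
w3 = w2 ∨ B = 0 ∨ 0 = 0
w4 = D ∨ C = 1 ∨ 1 = 1
w5 = w4 ⊕ w3 = 1 ⊕ 0 = 1
So w5 = 1 as required.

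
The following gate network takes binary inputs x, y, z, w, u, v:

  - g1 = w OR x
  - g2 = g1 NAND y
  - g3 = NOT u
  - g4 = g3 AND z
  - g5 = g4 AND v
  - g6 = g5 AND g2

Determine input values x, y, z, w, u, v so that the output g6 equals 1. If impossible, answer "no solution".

x=0, y=1, z=1, w=0, u=0, v=1

g6 = g5 AND g2 must be 1, so both g5 = 1 and g2 = 1.
g5 = g4 AND v must be 1, so both g4 = 1 and v = 1.
Check with x=0, y=1, z=1, w=0, u=0, v=1:
g1 = w OR x = 0 OR 0 = 0
g2 = g1 NAND y = 0 NAND 1 = 1
g3 = NOT u = NOT 0 = 1
g4 = g3 AND z = 1 AND 1 = 1
g5 = g4 AND v = 1 AND 1 = 1
g6 = g5 AND g2 = 1 AND 1 = 1
So g6 = 1 as required.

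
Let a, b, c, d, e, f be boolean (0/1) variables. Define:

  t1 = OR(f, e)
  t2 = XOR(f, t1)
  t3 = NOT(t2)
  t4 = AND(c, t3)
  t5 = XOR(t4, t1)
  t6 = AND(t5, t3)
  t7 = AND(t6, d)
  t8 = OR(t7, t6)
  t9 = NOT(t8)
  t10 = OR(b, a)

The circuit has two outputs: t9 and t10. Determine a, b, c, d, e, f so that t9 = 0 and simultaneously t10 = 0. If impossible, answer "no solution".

a=0, b=0, c=0, d=0, e=1, f=1

Check with a=0, b=0, c=0, d=0, e=1, f=1:
t1 = OR(f, e) = OR(1, 1) = 1
t2 = XOR(f, t1) = XOR(1, 1) = 0
t3 = NOT(t2) = NOT 0 = 1
t4 = AND(c, t3) = AND(0, 1) = 0
t5 = XOR(t4, t1) = XOR(0, 1) = 1
t6 = AND(t5, t3) = AND(1, 1) = 1
t7 = AND(t6, d) = AND(1, 0) = 0
t8 = OR(t7, t6) = OR(0, 1) = 1
t9 = NOT(t8) = NOT 1 = 0
t10 = OR(b, a) = OR(0, 0) = 0
So t9 = 0 and t10 = 0.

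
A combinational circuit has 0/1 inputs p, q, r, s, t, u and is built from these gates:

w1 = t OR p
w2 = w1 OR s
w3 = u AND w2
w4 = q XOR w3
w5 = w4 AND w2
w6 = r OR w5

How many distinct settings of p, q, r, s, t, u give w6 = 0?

18

w6 = r OR w5 must be 0, so both r = 0 and w5 = 0.
Enumerating the 64 input combinations, 18 give w6 = 0 and 46 give w6 = 1.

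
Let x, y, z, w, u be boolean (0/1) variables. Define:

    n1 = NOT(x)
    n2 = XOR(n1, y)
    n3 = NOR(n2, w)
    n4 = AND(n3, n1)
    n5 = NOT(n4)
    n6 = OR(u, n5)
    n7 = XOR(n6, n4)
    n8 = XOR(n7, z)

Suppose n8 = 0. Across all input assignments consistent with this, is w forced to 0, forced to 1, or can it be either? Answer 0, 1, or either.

Both values of w occur among assignments with n8 = 0:
  w=0: x=0, y=0, z=1, w=0, u=0
  w=1: x=0, y=0, z=1, w=1, u=0

either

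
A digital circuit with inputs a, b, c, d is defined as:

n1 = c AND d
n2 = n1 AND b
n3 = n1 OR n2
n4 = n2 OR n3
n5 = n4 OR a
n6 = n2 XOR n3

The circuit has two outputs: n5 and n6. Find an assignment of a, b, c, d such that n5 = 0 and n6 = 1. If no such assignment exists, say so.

Across all 16 input combinations, none give both n5 = 0 and n6 = 1.

no solution exists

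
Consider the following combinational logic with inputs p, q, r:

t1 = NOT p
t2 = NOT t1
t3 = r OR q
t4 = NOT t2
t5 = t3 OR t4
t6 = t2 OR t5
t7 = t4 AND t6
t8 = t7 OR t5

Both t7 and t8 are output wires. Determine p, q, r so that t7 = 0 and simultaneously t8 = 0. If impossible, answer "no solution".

Check with p=1 q=0 r=0:
t1 = NOT p = NOT 1 = 0
t2 = NOT t1 = NOT 0 = 1
t3 = r OR q = 0 OR 0 = 0
t4 = NOT t2 = NOT 1 = 0
t5 = t3 OR t4 = 0 OR 0 = 0
t6 = t2 OR t5 = 1 OR 0 = 1
t7 = t4 AND t6 = 0 AND 1 = 0
t8 = t7 OR t5 = 0 OR 0 = 0
So t7 = 0 and t8 = 0.

p=1 q=0 r=0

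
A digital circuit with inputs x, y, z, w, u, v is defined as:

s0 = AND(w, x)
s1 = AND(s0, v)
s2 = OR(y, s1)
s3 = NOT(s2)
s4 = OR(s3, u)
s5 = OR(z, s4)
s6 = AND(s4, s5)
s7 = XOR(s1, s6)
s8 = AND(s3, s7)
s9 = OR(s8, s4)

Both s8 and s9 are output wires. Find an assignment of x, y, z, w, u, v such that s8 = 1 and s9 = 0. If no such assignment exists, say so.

no solution exists

Across all 64 input combinations, none give both s8 = 1 and s9 = 0.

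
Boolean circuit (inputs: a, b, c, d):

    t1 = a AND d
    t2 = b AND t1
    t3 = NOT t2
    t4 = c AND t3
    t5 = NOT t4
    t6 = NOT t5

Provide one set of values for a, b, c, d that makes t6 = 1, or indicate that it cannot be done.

a=0 b=1 c=1 d=1

t6 = NOT t5 must be 1, so t5 = 0.
t5 = NOT t4 must be 0, so t4 = 1.
Check with a=0 b=1 c=1 d=1:
t1 = a AND d = 0 AND 1 = 0
t2 = b AND t1 = 1 AND 0 = 0
t3 = NOT t2 = NOT 0 = 1
t4 = c AND t3 = 1 AND 1 = 1
t5 = NOT t4 = NOT 1 = 0
t6 = NOT t5 = NOT 0 = 1
So t6 = 1 as required.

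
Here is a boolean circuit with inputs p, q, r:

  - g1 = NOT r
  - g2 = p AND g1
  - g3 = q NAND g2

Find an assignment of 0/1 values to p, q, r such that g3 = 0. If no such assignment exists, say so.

g3 = q NAND g2 must be 0, so both q = 1 and g2 = 1.
g2 = p AND g1 must be 1, so both p = 1 and g1 = 1.
Check with p=1, q=1, r=0:
g1 = NOT r = NOT 0 = 1
g2 = p AND g1 = 1 AND 1 = 1
g3 = q NAND g2 = 1 NAND 1 = 0
So g3 = 0 as required.

p=1, q=1, r=0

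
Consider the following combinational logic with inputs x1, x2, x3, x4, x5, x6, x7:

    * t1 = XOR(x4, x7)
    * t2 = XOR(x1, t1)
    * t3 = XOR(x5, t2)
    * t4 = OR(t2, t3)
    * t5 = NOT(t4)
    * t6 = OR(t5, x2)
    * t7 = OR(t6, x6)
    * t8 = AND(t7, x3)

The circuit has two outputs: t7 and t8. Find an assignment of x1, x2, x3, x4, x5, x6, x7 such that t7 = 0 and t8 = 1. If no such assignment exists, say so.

no solution exists

Across all 128 input combinations, none give both t7 = 0 and t8 = 1.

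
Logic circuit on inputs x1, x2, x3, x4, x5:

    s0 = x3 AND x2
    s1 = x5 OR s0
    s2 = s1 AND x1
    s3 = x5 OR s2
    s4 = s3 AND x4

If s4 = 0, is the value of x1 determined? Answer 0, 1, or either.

either

Both values of x1 occur among assignments with s4 = 0:
  x1=0: x1=0, x2=0, x3=0, x4=0, x5=0
  x1=1: x1=1, x2=0, x3=0, x4=0, x5=0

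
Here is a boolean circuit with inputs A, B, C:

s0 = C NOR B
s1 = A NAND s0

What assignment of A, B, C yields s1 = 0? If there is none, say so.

s1 = A NAND s0 must be 0, so both A = 1 and s0 = 1.
s0 = C NOR B must be 1, so both C = 0 and B = 0.
Check with A=1 B=0 C=0:
s0 = C NOR B = 0 NOR 0 = 1
s1 = A NAND s0 = 1 NAND 1 = 0
So s1 = 0 as required.

A=1 B=0 C=0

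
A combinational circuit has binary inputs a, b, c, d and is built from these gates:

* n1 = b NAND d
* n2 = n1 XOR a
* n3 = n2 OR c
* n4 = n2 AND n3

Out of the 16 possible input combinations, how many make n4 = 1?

n4 = n2 AND n3 must be 1, so both n2 = 1 and n3 = 1.
n2 = n1 XOR a must be 1, so n1 and a differ.
Enumerating the 16 input combinations, 8 give n4 = 1 and 8 give n4 = 0.

8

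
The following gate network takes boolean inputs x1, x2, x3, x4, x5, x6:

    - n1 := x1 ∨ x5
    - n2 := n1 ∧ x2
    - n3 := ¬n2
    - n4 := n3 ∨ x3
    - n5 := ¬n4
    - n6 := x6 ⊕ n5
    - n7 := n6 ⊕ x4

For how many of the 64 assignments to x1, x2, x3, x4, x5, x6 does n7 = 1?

n7 = n6 ⊕ x4 must be 1, so n6 and x4 differ.
Enumerating the 64 input combinations, 32 give n7 = 1 and 32 give n7 = 0.

32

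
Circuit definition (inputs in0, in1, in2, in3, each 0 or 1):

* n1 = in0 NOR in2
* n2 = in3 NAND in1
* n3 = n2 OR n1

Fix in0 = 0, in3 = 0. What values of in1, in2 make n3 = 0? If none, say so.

With in0 = 0, in3 = 0 fixed, none of the 4 settings of in1, in2 give n3 = 0.
For example, with in1=1, in2=0:
n1 = in0 NOR in2 = 0 NOR 0 = 1
n2 = in3 NAND in1 = 0 NAND 1 = 1
n3 = n2 OR n1 = 1 OR 1 = 1
giving n3 = 1 ≠ 0.

no solution exists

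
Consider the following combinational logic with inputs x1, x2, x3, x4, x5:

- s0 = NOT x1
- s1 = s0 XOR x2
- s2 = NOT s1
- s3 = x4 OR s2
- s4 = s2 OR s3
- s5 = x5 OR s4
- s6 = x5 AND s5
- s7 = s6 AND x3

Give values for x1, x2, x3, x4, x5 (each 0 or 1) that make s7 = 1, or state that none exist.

s7 = s6 AND x3 must be 1, so both s6 = 1 and x3 = 1.
Check with x1=0, x2=0, x3=1, x4=1, x5=1:
s0 = NOT x1 = NOT 0 = 1
s1 = s0 XOR x2 = 1 XOR 0 = 1
s2 = NOT s1 = NOT 1 = 0
s3 = x4 OR s2 = 1 OR 0 = 1
s4 = s2 OR s3 = 0 OR 1 = 1
s5 = x5 OR s4 = 1 OR 1 = 1
s6 = x5 AND s5 = 1 AND 1 = 1
s7 = s6 AND x3 = 1 AND 1 = 1
So s7 = 1 as required.

x1=0, x2=0, x3=1, x4=1, x5=1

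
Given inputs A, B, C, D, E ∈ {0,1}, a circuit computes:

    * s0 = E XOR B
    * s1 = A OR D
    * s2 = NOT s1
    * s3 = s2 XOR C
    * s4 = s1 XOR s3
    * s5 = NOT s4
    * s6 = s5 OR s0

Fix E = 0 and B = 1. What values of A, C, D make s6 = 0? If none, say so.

With E = 0 and B = 1 fixed, none of the 8 settings of A, C, D give s6 = 0.
For example, with A=1, C=0, D=0:
s0 = E XOR B = 0 XOR 1 = 1
s1 = A OR D = 1 OR 0 = 1
s2 = NOT s1 = NOT 1 = 0
s3 = s2 XOR C = 0 XOR 0 = 0
s4 = s1 XOR s3 = 1 XOR 0 = 1
s5 = NOT s4 = NOT 1 = 0
s6 = s5 OR s0 = 0 OR 1 = 1
giving s6 = 1 ≠ 0.

no solution exists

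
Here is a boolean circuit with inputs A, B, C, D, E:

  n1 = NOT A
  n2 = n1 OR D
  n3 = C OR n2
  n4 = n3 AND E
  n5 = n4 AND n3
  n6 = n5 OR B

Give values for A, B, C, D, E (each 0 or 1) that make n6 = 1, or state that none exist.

A=1, B=1, C=0, D=0, E=1

n6 = n5 OR B must be 1, so at least one of n5, B is 1.
Check with A=1, B=1, C=0, D=0, E=1:
n1 = NOT A = NOT 1 = 0
n2 = n1 OR D = 0 OR 0 = 0
n3 = C OR n2 = 0 OR 0 = 0
n4 = n3 AND E = 0 AND 1 = 0
n5 = n4 AND n3 = 0 AND 0 = 0
n6 = n5 OR B = 0 OR 1 = 1
So n6 = 1 as required.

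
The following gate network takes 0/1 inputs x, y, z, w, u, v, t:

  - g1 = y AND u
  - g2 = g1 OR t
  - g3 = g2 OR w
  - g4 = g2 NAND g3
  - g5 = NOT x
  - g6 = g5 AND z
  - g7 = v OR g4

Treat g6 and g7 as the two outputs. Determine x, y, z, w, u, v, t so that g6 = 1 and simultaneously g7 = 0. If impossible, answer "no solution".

Check with x=0, y=1, z=1, w=0, u=1, v=0, t=1:
g1 = y AND u = 1 AND 1 = 1
g2 = g1 OR t = 1 OR 1 = 1
g3 = g2 OR w = 1 OR 0 = 1
g4 = g2 NAND g3 = 1 NAND 1 = 0
g5 = NOT x = NOT 0 = 1
g6 = g5 AND z = 1 AND 1 = 1
g7 = v OR g4 = 0 OR 0 = 0
So g6 = 1 and g7 = 0.

x=0, y=1, z=1, w=0, u=1, v=0, t=1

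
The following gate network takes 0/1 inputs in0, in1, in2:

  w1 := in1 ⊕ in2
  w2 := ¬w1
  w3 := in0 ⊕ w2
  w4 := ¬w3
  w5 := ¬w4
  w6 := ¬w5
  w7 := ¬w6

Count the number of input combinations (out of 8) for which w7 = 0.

w7 = ¬w6 must be 0, so w6 = 1.
w6 = ¬w5 must be 1, so w5 = 0.
w5 = ¬w4 must be 0, so w4 = 1.
Satisfying assignments:
  in0=0, in1=0, in2=1
  in0=0, in1=1, in2=0
  in0=1, in1=0, in2=0
  in0=1, in1=1, in2=1

4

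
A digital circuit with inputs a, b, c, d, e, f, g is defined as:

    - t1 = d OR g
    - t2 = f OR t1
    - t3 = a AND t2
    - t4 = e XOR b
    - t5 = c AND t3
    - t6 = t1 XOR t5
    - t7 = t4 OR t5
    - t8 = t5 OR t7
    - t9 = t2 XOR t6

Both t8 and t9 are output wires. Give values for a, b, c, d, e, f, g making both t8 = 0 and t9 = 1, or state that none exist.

a=1, b=0, c=0, d=0, e=0, f=1, g=0

Check with a=1, b=0, c=0, d=0, e=0, f=1, g=0:
t1 = d OR g = 0 OR 0 = 0
t2 = f OR t1 = 1 OR 0 = 1
t3 = a AND t2 = 1 AND 1 = 1
t4 = e XOR b = 0 XOR 0 = 0
t5 = c AND t3 = 0 AND 1 = 0
t6 = t1 XOR t5 = 0 XOR 0 = 0
t7 = t4 OR t5 = 0 OR 0 = 0
t8 = t5 OR t7 = 0 OR 0 = 0
t9 = t2 XOR t6 = 1 XOR 0 = 1
So t8 = 0 and t9 = 1.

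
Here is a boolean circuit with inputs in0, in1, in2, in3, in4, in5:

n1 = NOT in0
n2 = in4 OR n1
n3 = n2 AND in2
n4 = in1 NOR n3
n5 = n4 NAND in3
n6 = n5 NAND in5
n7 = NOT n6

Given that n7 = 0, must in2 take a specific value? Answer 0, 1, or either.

either

Both values of in2 occur among assignments with n7 = 0:
  in2=0: in0=0, in1=0, in2=0, in3=0, in4=0, in5=0
  in2=1: in0=0, in1=0, in2=1, in3=0, in4=0, in5=0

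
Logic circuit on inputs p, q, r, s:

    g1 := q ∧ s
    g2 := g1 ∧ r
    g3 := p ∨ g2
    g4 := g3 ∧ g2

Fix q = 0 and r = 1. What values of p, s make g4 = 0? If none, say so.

p=0, s=0

g4 = g3 ∧ g2 must be 0, so at least one of g3, g2 is 0.
Check with q = 0 and r = 1 and p=0, s=0:
g1 = q ∧ s = 0 ∧ 0 = 0
g2 = g1 ∧ r = 0 ∧ 1 = 0
g3 = p ∨ g2 = 0 ∨ 0 = 0
g4 = g3 ∧ g2 = 0 ∧ 0 = 0
So g4 = 0.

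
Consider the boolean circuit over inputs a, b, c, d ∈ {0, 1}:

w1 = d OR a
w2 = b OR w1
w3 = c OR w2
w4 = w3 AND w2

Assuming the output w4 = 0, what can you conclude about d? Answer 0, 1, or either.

w4 = w3 AND w2 must be 0, so at least one of w3, w2 is 0.
Every assignment with w4 = 0 has d = 0; there are 2 such assignment(s).
  a=0, b=0, c=0, d=0
  a=0, b=0, c=1, d=0

0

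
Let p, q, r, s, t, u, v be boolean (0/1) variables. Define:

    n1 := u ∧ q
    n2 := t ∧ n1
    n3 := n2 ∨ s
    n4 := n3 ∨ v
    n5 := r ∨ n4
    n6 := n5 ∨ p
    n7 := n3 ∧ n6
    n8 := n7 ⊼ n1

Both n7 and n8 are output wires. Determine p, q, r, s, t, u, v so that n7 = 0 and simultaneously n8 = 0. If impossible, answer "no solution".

Across all 128 input combinations, none give both n7 = 0 and n8 = 0.

no solution exists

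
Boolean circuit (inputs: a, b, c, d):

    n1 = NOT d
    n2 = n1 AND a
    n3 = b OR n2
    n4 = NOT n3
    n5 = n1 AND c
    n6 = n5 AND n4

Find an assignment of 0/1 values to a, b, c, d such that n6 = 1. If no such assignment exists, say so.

n6 = n5 AND n4 must be 1, so both n5 = 1 and n4 = 1.
n5 = n1 AND c must be 1, so both n1 = 1 and c = 1.
n4 = NOT n3 must be 1, so n3 = 0.
Check with a=0, b=0, c=1, d=0:
n1 = NOT d = NOT 0 = 1
n2 = n1 AND a = 1 AND 0 = 0
n3 = b OR n2 = 0 OR 0 = 0
n4 = NOT n3 = NOT 0 = 1
n5 = n1 AND c = 1 AND 1 = 1
n6 = n5 AND n4 = 1 AND 1 = 1
So n6 = 1 as required.

a=0, b=0, c=1, d=0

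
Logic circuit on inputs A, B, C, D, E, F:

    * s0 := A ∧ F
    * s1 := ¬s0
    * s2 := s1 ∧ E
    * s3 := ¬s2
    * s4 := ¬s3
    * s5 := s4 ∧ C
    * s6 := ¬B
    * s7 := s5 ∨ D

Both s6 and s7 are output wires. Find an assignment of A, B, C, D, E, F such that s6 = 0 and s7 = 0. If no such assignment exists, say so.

Check with A=1 B=1 C=1 D=0 E=1 F=1:
s0 = A ∧ F = 1 ∧ 1 = 1
s1 = ¬s0 = ¬1 = 0
s2 = s1 ∧ E = 0 ∧ 1 = 0
s3 = ¬s2 = ¬0 = 1
s4 = ¬s3 = ¬1 = 0
s5 = s4 ∧ C = 0 ∧ 1 = 0
s6 = ¬B = ¬1 = 0
s7 = s5 ∨ D = 0 ∨ 0 = 0
So s6 = 0 and s7 = 0.

A=1 B=1 C=1 D=0 E=1 F=1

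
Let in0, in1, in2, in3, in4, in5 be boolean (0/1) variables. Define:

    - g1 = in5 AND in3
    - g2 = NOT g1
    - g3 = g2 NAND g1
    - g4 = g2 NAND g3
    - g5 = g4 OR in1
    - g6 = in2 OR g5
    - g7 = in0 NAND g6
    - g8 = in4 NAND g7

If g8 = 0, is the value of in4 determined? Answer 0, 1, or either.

1

g8 = in4 NAND g7 must be 0, so both in4 = 1 and g7 = 1.
Every assignment with g8 = 0 has in4 = 1; there are 19 such assignment(s).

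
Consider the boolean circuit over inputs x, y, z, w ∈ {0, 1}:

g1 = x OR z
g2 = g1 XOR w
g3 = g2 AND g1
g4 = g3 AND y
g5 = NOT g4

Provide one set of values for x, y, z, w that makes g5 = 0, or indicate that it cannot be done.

Check with x=1, y=1, z=0, w=0:
g1 = x OR z = 1 OR 0 = 1
g2 = g1 XOR w = 1 XOR 0 = 1
g3 = g2 AND g1 = 1 AND 1 = 1
g4 = g3 AND y = 1 AND 1 = 1
g5 = NOT g4 = NOT 1 = 0
So g5 = 0 as required.

x=1, y=1, z=0, w=0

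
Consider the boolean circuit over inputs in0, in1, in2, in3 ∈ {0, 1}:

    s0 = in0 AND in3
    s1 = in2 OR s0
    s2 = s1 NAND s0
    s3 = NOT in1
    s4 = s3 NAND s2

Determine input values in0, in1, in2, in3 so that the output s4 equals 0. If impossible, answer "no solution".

Check with in0=0, in1=0, in2=0, in3=0:
s0 = in0 AND in3 = 0 AND 0 = 0
s1 = in2 OR s0 = 0 OR 0 = 0
s2 = s1 NAND s0 = 0 NAND 0 = 1
s3 = NOT in1 = NOT 0 = 1
s4 = s3 NAND s2 = 1 NAND 1 = 0
So s4 = 0 as required.

in0=0, in1=0, in2=0, in3=0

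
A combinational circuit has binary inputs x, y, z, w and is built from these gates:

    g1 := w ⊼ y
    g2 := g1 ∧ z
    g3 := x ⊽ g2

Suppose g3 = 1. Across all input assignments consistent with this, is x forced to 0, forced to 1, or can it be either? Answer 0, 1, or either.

0

g3 = x ⊽ g2 must be 1, so both x = 0 and g2 = 0.
g2 = g1 ∧ z must be 0, so at least one of g1, z is 0.
Every assignment with g3 = 1 has x = 0; there are 5 such assignment(s).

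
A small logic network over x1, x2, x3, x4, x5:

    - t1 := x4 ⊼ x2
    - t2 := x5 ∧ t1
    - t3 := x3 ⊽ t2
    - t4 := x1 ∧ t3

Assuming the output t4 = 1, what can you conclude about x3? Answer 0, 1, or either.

0

t4 = x1 ∧ t3 must be 1, so both x1 = 1 and t3 = 1.
t3 = x3 ⊽ t2 must be 1, so both x3 = 0 and t2 = 0.
t2 = x5 ∧ t1 must be 0, so at least one of x5, t1 is 0.
Every assignment with t4 = 1 has x3 = 0; there are 5 such assignment(s).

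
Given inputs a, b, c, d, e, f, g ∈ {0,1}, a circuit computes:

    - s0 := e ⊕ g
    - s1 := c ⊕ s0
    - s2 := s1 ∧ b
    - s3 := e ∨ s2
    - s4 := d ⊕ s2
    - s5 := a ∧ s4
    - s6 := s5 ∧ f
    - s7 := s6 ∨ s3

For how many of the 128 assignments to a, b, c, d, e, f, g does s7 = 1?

s7 = s6 ∨ s3 must be 1, so at least one of s6, s3 is 1.
Enumerating the 128 input combinations, 86 give s7 = 1 and 42 give s7 = 0.

86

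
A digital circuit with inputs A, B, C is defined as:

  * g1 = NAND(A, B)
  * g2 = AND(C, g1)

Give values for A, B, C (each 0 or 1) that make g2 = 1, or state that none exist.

g2 = AND(C, g1) must be 1, so both C = 1 and g1 = 1.
g1 = NAND(A, B) must be 1, so at least one of A, B is 0.
Check with A=0 B=0 C=1:
g1 = NAND(A, B) = NAND(0, 0) = 1
g2 = AND(C, g1) = AND(1, 1) = 1
So g2 = 1 as required.

A=0 B=0 C=1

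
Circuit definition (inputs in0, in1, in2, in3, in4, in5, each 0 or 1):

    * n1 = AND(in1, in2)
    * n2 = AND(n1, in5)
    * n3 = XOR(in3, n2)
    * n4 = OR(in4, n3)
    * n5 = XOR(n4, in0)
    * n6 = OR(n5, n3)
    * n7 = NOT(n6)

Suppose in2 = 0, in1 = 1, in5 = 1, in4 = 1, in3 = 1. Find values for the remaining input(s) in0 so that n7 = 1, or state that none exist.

With in2 = 0, in1 = 1, in5 = 1, in4 = 1, in3 = 1 fixed, none of the 2 settings of in0 give n7 = 1.
For example, with in0=0:
n1 = AND(in1, in2) = AND(1, 0) = 0
n2 = AND(n1, in5) = AND(0, 1) = 0
n3 = XOR(in3, n2) = XOR(1, 0) = 1
n4 = OR(in4, n3) = OR(1, 1) = 1
n5 = XOR(n4, in0) = XOR(1, 0) = 1
n6 = OR(n5, n3) = OR(1, 1) = 1
n7 = NOT(n6) = NOT 1 = 0
giving n7 = 0 ≠ 1.

no solution exists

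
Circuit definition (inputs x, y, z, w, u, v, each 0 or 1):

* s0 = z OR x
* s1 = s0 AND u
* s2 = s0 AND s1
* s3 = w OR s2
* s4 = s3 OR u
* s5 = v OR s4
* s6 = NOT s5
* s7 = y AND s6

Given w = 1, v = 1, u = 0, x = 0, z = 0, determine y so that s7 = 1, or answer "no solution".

With w = 1, v = 1, u = 0, x = 0, z = 0 fixed, none of the 2 settings of y give s7 = 1.
For example, with y=1:
s0 = z OR x = 0 OR 0 = 0
s1 = s0 AND u = 0 AND 0 = 0
s2 = s0 AND s1 = 0 AND 0 = 0
s3 = w OR s2 = 1 OR 0 = 1
s4 = s3 OR u = 1 OR 0 = 1
s5 = v OR s4 = 1 OR 1 = 1
s6 = NOT s5 = NOT 1 = 0
s7 = y AND s6 = 1 AND 0 = 0
giving s7 = 0 ≠ 1.

no solution exists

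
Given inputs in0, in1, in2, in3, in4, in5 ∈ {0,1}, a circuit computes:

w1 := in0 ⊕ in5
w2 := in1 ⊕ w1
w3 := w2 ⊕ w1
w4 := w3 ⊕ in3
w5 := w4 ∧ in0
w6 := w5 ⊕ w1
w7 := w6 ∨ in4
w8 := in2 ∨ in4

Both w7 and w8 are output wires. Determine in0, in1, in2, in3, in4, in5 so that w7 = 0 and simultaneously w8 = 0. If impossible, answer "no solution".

Check with in0=1, in1=0, in2=0, in3=1, in4=0, in5=0:
w1 = in0 ⊕ in5 = 1 ⊕ 0 = 1
w2 = in1 ⊕ w1 = 0 ⊕ 1 = 1
w3 = w2 ⊕ w1 = 1 ⊕ 1 = 0
w4 = w3 ⊕ in3 = 0 ⊕ 1 = 1
w5 = w4 ∧ in0 = 1 ∧ 1 = 1
w6 = w5 ⊕ w1 = 1 ⊕ 1 = 0
w7 = w6 ∨ in4 = 0 ∨ 0 = 0
w8 = in2 ∨ in4 = 0 ∨ 0 = 0
So w7 = 0 and w8 = 0.

in0=1, in1=0, in2=0, in3=1, in4=0, in5=0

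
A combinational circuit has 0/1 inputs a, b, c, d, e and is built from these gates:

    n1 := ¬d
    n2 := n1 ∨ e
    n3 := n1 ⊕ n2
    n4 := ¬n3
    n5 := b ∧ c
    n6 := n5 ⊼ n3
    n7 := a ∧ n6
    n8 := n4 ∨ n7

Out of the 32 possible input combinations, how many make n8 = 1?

n8 = n4 ∨ n7 must be 1, so at least one of n4, n7 is 1.
Enumerating the 32 input combinations, 27 give n8 = 1 and 5 give n8 = 0.

27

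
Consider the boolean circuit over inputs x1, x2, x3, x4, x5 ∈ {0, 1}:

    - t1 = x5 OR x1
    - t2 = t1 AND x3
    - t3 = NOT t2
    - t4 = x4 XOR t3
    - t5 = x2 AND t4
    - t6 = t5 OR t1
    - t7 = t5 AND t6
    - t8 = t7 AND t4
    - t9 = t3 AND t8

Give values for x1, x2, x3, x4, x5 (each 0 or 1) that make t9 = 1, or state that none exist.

Check with x1=0, x2=1, x3=0, x4=0, x5=1:
t1 = x5 OR x1 = 1 OR 0 = 1
t2 = t1 AND x3 = 1 AND 0 = 0
t3 = NOT t2 = NOT 0 = 1
t4 = x4 XOR t3 = 0 XOR 1 = 1
t5 = x2 AND t4 = 1 AND 1 = 1
t6 = t5 OR t1 = 1 OR 1 = 1
t7 = t5 AND t6 = 1 AND 1 = 1
t8 = t7 AND t4 = 1 AND 1 = 1
t9 = t3 AND t8 = 1 AND 1 = 1
So t9 = 1 as required.

x1=0, x2=1, x3=0, x4=0, x5=1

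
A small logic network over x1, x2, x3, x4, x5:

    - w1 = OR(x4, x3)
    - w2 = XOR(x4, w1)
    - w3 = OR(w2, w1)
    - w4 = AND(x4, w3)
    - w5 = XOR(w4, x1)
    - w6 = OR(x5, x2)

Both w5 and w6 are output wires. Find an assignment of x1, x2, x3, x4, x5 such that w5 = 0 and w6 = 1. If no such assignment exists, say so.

Check with x1=1, x2=1, x3=1, x4=1, x5=0:
w1 = OR(x4, x3) = OR(1, 1) = 1
w2 = XOR(x4, w1) = XOR(1, 1) = 0
w3 = OR(w2, w1) = OR(0, 1) = 1
w4 = AND(x4, w3) = AND(1, 1) = 1
w5 = XOR(w4, x1) = XOR(1, 1) = 0
w6 = OR(x5, x2) = OR(0, 1) = 1
So w5 = 0 and w6 = 1.

x1=1, x2=1, x3=1, x4=1, x5=0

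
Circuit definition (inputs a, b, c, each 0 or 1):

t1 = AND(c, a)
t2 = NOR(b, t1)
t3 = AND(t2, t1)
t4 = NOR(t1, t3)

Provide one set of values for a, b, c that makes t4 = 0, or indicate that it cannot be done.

t4 = NOR(t1, t3) must be 0, so at least one of t1, t3 is 1.
Check with a=1, b=0, c=1:
t1 = AND(c, a) = AND(1, 1) = 1
t2 = NOR(b, t1) = NOR(0, 1) = 0
t3 = AND(t2, t1) = AND(0, 1) = 0
t4 = NOR(t1, t3) = NOR(1, 0) = 0
So t4 = 0 as required.

a=1, b=0, c=1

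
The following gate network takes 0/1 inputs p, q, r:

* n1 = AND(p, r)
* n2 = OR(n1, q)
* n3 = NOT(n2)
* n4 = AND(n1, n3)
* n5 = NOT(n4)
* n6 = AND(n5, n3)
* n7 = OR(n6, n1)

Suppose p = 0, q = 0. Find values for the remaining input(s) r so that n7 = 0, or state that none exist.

With p = 0, q = 0 fixed, none of the 2 settings of r give n7 = 0.
For example, with r=1:
n1 = AND(p, r) = AND(0, 1) = 0
n2 = OR(n1, q) = OR(0, 0) = 0
n3 = NOT(n2) = NOT 0 = 1
n4 = AND(n1, n3) = AND(0, 1) = 0
n5 = NOT(n4) = NOT 0 = 1
n6 = AND(n5, n3) = AND(1, 1) = 1
n7 = OR(n6, n1) = OR(1, 0) = 1
giving n7 = 1 ≠ 0.

no solution exists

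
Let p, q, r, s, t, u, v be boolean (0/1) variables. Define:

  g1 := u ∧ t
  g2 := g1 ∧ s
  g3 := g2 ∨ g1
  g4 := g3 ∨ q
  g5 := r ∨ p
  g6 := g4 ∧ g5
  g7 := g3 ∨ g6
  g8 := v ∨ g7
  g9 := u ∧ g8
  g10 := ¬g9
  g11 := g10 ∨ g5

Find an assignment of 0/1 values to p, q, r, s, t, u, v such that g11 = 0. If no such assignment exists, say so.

g11 = g10 ∨ g5 must be 0, so both g10 = 0 and g5 = 0.
g10 = ¬g9 must be 0, so g9 = 1.
Check with p=0 q=1 r=0 s=1 t=1 u=1 v=0:
g1 = u ∧ t = 1 ∧ 1 = 1
g2 = g1 ∧ s = 1 ∧ 1 = 1
g3 = g2 ∨ g1 = 1 ∨ 1 = 1
g4 = g3 ∨ q = 1 ∨ 1 = 1
g5 = r ∨ p = 0 ∨ 0 = 0
g6 = g4 ∧ g5 = 1 ∧ 0 = 0
g7 = g3 ∨ g6 = 1 ∨ 0 = 1
g8 = v ∨ g7 = 0 ∨ 1 = 1
g9 = u ∧ g8 = 1 ∧ 1 = 1
g10 = ¬g9 = ¬1 = 0
g11 = g10 ∨ g5 = 0 ∨ 0 = 0
So g11 = 0 as required.

p=0 q=1 r=0 s=1 t=1 u=1 v=0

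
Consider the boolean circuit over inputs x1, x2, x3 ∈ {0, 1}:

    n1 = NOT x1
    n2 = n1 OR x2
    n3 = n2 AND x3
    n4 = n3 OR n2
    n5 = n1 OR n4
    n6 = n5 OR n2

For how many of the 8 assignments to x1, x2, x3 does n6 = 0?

2

n6 = n5 OR n2 must be 0, so both n5 = 0 and n2 = 0.
n5 = n1 OR n4 must be 0, so both n1 = 0 and n4 = 0.
Satisfying assignments:
  x1=1, x2=0, x3=0
  x1=1, x2=0, x3=1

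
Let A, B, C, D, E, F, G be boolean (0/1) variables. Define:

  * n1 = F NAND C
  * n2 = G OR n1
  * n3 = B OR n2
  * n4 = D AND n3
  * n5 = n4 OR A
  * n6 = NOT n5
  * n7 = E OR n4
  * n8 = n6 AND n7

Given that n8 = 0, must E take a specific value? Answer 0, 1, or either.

either

Both values of E occur among assignments with n8 = 0:
  E=0: A=0, B=0, C=0, D=0, E=0, F=0, G=0
  E=1: A=0, B=0, C=0, D=1, E=1, F=0, G=0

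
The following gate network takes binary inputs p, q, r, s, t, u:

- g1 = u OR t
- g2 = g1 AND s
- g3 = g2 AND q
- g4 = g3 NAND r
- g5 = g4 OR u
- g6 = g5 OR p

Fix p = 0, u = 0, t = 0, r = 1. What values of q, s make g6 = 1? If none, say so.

q=1, s=1

Check with p = 0, u = 0, t = 0, r = 1 and q=1, s=1:
g1 = u OR t = 0 OR 0 = 0
g2 = g1 AND s = 0 AND 1 = 0
g3 = g2 AND q = 0 AND 1 = 0
g4 = g3 NAND r = 0 NAND 1 = 1
g5 = g4 OR u = 1 OR 0 = 1
g6 = g5 OR p = 1 OR 0 = 1
So g6 = 1.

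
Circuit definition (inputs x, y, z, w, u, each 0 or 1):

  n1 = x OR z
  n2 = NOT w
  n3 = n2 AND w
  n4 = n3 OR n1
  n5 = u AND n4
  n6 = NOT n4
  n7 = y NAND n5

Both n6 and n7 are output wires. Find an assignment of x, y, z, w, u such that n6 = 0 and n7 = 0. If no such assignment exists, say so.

x=1, y=1, z=0, w=1, u=1

Check with x=1, y=1, z=0, w=1, u=1:
n1 = x OR z = 1 OR 0 = 1
n2 = NOT w = NOT 1 = 0
n3 = n2 AND w = 0 AND 1 = 0
n4 = n3 OR n1 = 0 OR 1 = 1
n5 = u AND n4 = 1 AND 1 = 1
n6 = NOT n4 = NOT 1 = 0
n7 = y NAND n5 = 1 NAND 1 = 0
So n6 = 0 and n7 = 0.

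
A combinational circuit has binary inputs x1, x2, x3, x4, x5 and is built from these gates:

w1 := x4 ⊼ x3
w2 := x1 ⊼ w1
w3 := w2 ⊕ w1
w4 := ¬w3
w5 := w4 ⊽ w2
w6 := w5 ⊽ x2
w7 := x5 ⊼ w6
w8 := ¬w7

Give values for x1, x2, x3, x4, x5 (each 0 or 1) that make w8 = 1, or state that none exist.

w8 = ¬w7 must be 1, so w7 = 0.
Check with x1=0, x2=0, x3=0, x4=1, x5=1:
w1 = x4 ⊼ x3 = 1 ⊼ 0 = 1
w2 = x1 ⊼ w1 = 0 ⊼ 1 = 1
w3 = w2 ⊕ w1 = 1 ⊕ 1 = 0
w4 = ¬w3 = ¬0 = 1
w5 = w4 ⊽ w2 = 1 ⊽ 1 = 0
w6 = w5 ⊽ x2 = 0 ⊽ 0 = 1
w7 = x5 ⊼ w6 = 1 ⊼ 1 = 0
w8 = ¬w7 = ¬0 = 1
So w8 = 1 as required.

x1=0, x2=0, x3=0, x4=1, x5=1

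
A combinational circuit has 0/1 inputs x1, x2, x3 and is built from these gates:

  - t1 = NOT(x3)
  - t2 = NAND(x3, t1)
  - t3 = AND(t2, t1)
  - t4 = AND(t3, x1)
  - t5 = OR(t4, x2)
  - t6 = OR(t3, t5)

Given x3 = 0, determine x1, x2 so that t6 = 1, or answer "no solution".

x1=0, x2=1

t6 = OR(t3, t5) must be 1, so at least one of t3, t5 is 1.
Check with x3 = 0 and x1=0, x2=1:
t1 = NOT(x3) = NOT 0 = 1
t2 = NAND(x3, t1) = NAND(0, 1) = 1
t3 = AND(t2, t1) = AND(1, 1) = 1
t4 = AND(t3, x1) = AND(1, 0) = 0
t5 = OR(t4, x2) = OR(0, 1) = 1
t6 = OR(t3, t5) = OR(1, 1) = 1
So t6 = 1.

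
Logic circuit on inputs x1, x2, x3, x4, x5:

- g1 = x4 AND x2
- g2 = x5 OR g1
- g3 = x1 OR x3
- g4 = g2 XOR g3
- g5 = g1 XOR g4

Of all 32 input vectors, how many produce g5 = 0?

g5 = g1 XOR g4 must be 0, so g1 and g4 are equal.
Enumerating the 32 input combinations, 14 give g5 = 0 and 18 give g5 = 1.

14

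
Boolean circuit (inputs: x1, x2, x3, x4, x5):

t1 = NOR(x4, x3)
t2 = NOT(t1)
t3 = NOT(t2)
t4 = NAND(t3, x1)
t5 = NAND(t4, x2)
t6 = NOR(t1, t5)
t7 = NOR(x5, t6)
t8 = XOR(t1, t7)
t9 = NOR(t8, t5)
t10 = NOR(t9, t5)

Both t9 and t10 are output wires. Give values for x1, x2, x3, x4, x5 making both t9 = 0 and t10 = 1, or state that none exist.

x1=0 x2=1 x3=0 x4=0 x5=1

Check with x1=0 x2=1 x3=0 x4=0 x5=1:
t1 = NOR(x4, x3) = NOR(0, 0) = 1
t2 = NOT(t1) = NOT 1 = 0
t3 = NOT(t2) = NOT 0 = 1
t4 = NAND(t3, x1) = NAND(1, 0) = 1
t5 = NAND(t4, x2) = NAND(1, 1) = 0
t6 = NOR(t1, t5) = NOR(1, 0) = 0
t7 = NOR(x5, t6) = NOR(1, 0) = 0
t8 = XOR(t1, t7) = XOR(1, 0) = 1
t9 = NOR(t8, t5) = NOR(1, 0) = 0
t10 = NOR(t9, t5) = NOR(0, 0) = 1
So t9 = 0 and t10 = 1.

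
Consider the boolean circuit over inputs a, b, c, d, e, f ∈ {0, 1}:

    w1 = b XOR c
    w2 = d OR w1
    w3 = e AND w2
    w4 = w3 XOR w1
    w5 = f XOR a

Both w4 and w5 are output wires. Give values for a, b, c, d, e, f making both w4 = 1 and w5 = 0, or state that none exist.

a=0, b=1, c=0, d=1, e=0, f=0

Check with a=0, b=1, c=0, d=1, e=0, f=0:
w1 = b XOR c = 1 XOR 0 = 1
w2 = d OR w1 = 1 OR 1 = 1
w3 = e AND w2 = 0 AND 1 = 0
w4 = w3 XOR w1 = 0 XOR 1 = 1
w5 = f XOR a = 0 XOR 0 = 0
So w4 = 1 and w5 = 0.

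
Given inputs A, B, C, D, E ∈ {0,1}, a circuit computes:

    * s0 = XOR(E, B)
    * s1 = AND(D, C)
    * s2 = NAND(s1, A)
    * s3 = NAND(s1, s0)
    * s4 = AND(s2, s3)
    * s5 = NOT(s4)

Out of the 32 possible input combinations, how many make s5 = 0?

26

s5 = NOT(s4) must be 0, so s4 = 1.
s4 = AND(s2, s3) must be 1, so both s2 = 1 and s3 = 1.
Enumerating the 32 input combinations, 26 give s5 = 0 and 6 give s5 = 1.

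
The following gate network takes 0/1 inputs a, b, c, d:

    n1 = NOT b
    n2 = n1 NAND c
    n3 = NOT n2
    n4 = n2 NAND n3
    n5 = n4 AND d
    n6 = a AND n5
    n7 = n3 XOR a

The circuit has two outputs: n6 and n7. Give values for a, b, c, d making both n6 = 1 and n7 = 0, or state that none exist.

Check with a=1, b=0, c=1, d=1:
n1 = NOT b = NOT 0 = 1
n2 = n1 NAND c = 1 NAND 1 = 0
n3 = NOT n2 = NOT 0 = 1
n4 = n2 NAND n3 = 0 NAND 1 = 1
n5 = n4 AND d = 1 AND 1 = 1
n6 = a AND n5 = 1 AND 1 = 1
n7 = n3 XOR a = 1 XOR 1 = 0
So n6 = 1 and n7 = 0.

a=1, b=0, c=1, d=1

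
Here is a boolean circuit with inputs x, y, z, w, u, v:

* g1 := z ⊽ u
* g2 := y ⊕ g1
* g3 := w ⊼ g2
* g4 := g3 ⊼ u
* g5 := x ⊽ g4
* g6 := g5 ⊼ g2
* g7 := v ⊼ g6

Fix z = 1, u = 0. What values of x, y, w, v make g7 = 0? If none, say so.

x=0, y=1, w=0, v=1

Check with z = 1, u = 0 and x=0, y=1, w=0, v=1:
g1 = z ⊽ u = 1 ⊽ 0 = 0
g2 = y ⊕ g1 = 1 ⊕ 0 = 1
g3 = w ⊼ g2 = 0 ⊼ 1 = 1
g4 = g3 ⊼ u = 1 ⊼ 0 = 1
g5 = x ⊽ g4 = 0 ⊽ 1 = 0
g6 = g5 ⊼ g2 = 0 ⊼ 1 = 1
g7 = v ⊼ g6 = 1 ⊼ 1 = 0
So g7 = 0.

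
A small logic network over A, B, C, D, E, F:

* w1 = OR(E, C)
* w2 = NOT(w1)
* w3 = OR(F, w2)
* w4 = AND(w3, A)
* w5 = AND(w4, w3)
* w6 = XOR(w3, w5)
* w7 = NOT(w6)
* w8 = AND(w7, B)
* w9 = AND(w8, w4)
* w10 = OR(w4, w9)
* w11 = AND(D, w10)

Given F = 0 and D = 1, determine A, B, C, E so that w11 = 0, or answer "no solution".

A=0, B=0, C=1, E=0

w11 = AND(D, w10) must be 0, so at least one of D, w10 is 0.
Check with F = 0 and D = 1 and A=0, B=0, C=1, E=0:
w1 = OR(E, C) = OR(0, 1) = 1
w2 = NOT(w1) = NOT 1 = 0
w3 = OR(F, w2) = OR(0, 0) = 0
w4 = AND(w3, A) = AND(0, 0) = 0
w5 = AND(w4, w3) = AND(0, 0) = 0
w6 = XOR(w3, w5) = XOR(0, 0) = 0
w7 = NOT(w6) = NOT 0 = 1
w8 = AND(w7, B) = AND(1, 0) = 0
w9 = AND(w8, w4) = AND(0, 0) = 0
w10 = OR(w4, w9) = OR(0, 0) = 0
w11 = AND(D, w10) = AND(1, 0) = 0
So w11 = 0.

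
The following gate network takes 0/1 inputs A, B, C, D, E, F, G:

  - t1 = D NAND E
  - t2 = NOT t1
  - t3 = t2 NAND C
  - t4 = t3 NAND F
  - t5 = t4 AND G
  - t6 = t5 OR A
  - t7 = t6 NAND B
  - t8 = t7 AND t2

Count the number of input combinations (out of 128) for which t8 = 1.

t8 = t7 AND t2 must be 1, so both t7 = 1 and t2 = 1.
Enumerating the 128 input combinations, 21 give t8 = 1 and 107 give t8 = 0.

21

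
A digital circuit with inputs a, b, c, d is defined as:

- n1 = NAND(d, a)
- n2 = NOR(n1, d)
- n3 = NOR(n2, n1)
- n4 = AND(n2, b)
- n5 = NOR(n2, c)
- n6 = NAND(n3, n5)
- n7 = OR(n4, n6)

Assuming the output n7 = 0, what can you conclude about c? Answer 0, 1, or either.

0

n7 = OR(n4, n6) must be 0, so both n4 = 0 and n6 = 0.
n4 = AND(n2, b) must be 0, so at least one of n2, b is 0.
Every assignment with n7 = 0 has c = 0; there are 2 such assignment(s).
  a=1, b=0, c=0, d=1
  a=1, b=1, c=0, d=1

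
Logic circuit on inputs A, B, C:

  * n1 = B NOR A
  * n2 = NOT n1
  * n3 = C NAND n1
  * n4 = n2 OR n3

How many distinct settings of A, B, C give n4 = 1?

n4 = n2 OR n3 must be 1, so at least one of n2, n3 is 1.
Enumerating the 8 input combinations, 7 give n4 = 1 and 1 give n4 = 0.

7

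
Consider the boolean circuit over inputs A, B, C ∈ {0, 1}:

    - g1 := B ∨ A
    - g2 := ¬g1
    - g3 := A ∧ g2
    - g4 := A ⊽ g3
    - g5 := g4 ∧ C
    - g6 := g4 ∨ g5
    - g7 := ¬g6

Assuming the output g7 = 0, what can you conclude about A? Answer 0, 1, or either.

0

g7 = ¬g6 must be 0, so g6 = 1.
Every assignment with g7 = 0 has A = 0; there are 4 such assignment(s).
  A=0, B=0, C=0
  A=0, B=0, C=1
  A=0, B=1, C=0
  A=0, B=1, C=1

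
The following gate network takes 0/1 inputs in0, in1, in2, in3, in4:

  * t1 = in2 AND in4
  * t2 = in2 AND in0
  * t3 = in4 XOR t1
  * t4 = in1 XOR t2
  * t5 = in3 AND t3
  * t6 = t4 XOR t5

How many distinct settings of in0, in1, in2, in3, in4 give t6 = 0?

16

t6 = t4 XOR t5 must be 0, so t4 and t5 are equal.
Enumerating the 32 input combinations, 16 give t6 = 0 and 16 give t6 = 1.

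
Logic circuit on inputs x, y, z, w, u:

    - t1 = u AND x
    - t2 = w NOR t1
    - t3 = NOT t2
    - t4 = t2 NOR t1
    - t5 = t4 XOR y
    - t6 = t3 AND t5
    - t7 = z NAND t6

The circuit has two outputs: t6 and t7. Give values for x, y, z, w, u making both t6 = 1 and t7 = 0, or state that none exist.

x=0, y=0, z=1, w=1, u=0

Check with x=0, y=0, z=1, w=1, u=0:
t1 = u AND x = 0 AND 0 = 0
t2 = w NOR t1 = 1 NOR 0 = 0
t3 = NOT t2 = NOT 0 = 1
t4 = t2 NOR t1 = 0 NOR 0 = 1
t5 = t4 XOR y = 1 XOR 0 = 1
t6 = t3 AND t5 = 1 AND 1 = 1
t7 = z NAND t6 = 1 NAND 1 = 0
So t6 = 1 and t7 = 0.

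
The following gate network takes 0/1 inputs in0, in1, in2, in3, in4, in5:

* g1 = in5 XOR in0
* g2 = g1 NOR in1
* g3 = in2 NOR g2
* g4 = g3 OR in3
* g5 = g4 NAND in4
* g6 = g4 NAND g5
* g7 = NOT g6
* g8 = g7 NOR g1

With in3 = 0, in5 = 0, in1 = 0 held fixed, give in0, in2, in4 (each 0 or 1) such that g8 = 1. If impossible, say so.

in0=0 in2=0 in4=0

Check with in3 = 0, in5 = 0, in1 = 0 and in0=0, in2=0, in4=0:
g1 = in5 XOR in0 = 0 XOR 0 = 0
g2 = g1 NOR in1 = 0 NOR 0 = 1
g3 = in2 NOR g2 = 0 NOR 1 = 0
g4 = g3 OR in3 = 0 OR 0 = 0
g5 = g4 NAND in4 = 0 NAND 0 = 1
g6 = g4 NAND g5 = 0 NAND 1 = 1
g7 = NOT g6 = NOT 1 = 0
g8 = g7 NOR g1 = 0 NOR 0 = 1
So g8 = 1.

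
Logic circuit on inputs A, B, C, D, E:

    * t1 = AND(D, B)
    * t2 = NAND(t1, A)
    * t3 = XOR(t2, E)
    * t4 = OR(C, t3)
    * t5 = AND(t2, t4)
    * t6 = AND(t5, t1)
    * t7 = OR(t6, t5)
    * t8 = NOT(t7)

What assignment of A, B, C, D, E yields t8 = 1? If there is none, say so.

Check with A=1 B=1 C=1 D=1 E=0:
t1 = AND(D, B) = AND(1, 1) = 1
t2 = NAND(t1, A) = NAND(1, 1) = 0
t3 = XOR(t2, E) = XOR(0, 0) = 0
t4 = OR(C, t3) = OR(1, 0) = 1
t5 = AND(t2, t4) = AND(0, 1) = 0
t6 = AND(t5, t1) = AND(0, 1) = 0
t7 = OR(t6, t5) = OR(0, 0) = 0
t8 = NOT(t7) = NOT 0 = 1
So t8 = 1 as required.

A=1 B=1 C=1 D=1 E=0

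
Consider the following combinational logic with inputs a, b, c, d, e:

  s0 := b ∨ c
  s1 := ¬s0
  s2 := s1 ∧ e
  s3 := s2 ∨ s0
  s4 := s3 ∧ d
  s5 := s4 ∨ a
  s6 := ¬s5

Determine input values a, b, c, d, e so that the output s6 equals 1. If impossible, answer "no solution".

Check with a=0 b=0 c=0 d=1 e=0:
s0 = b ∨ c = 0 ∨ 0 = 0
s1 = ¬s0 = ¬0 = 1
s2 = s1 ∧ e = 1 ∧ 0 = 0
s3 = s2 ∨ s0 = 0 ∨ 0 = 0
s4 = s3 ∧ d = 0 ∧ 1 = 0
s5 = s4 ∨ a = 0 ∨ 0 = 0
s6 = ¬s5 = ¬0 = 1
So s6 = 1 as required.

a=0 b=0 c=0 d=1 e=0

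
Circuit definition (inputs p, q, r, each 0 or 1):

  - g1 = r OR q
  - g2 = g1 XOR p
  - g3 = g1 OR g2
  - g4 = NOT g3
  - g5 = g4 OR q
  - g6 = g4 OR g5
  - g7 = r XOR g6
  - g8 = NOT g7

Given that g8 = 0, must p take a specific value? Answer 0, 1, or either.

Both values of p occur among assignments with g8 = 0:
  p=0: p=0, q=0, r=0
  p=1: p=1, q=0, r=1

either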